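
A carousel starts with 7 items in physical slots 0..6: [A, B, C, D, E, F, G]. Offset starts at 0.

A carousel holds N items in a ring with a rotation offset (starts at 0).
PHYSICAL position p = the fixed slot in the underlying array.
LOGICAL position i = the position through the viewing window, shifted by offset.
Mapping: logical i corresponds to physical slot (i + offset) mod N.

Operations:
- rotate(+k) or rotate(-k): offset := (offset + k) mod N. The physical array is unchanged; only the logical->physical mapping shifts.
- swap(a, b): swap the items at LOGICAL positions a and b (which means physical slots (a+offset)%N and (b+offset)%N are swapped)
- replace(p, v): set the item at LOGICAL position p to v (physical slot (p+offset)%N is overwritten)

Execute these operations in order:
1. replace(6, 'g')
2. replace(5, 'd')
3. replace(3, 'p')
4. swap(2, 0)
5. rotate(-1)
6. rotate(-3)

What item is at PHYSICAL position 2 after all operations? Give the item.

After op 1 (replace(6, 'g')): offset=0, physical=[A,B,C,D,E,F,g], logical=[A,B,C,D,E,F,g]
After op 2 (replace(5, 'd')): offset=0, physical=[A,B,C,D,E,d,g], logical=[A,B,C,D,E,d,g]
After op 3 (replace(3, 'p')): offset=0, physical=[A,B,C,p,E,d,g], logical=[A,B,C,p,E,d,g]
After op 4 (swap(2, 0)): offset=0, physical=[C,B,A,p,E,d,g], logical=[C,B,A,p,E,d,g]
After op 5 (rotate(-1)): offset=6, physical=[C,B,A,p,E,d,g], logical=[g,C,B,A,p,E,d]
After op 6 (rotate(-3)): offset=3, physical=[C,B,A,p,E,d,g], logical=[p,E,d,g,C,B,A]

Answer: A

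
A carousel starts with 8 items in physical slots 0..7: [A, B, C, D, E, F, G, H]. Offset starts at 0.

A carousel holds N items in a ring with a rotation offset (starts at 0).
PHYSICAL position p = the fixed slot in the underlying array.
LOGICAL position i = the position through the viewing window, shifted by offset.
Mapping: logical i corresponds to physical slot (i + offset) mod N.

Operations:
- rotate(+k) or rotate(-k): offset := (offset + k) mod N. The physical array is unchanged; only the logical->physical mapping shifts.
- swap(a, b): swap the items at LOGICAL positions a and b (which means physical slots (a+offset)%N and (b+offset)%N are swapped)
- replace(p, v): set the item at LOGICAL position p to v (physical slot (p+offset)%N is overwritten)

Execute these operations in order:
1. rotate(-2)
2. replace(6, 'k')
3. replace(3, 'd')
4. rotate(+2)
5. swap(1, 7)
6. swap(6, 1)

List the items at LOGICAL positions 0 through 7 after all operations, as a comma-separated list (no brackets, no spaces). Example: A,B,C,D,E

Answer: A,G,C,D,k,F,H,d

Derivation:
After op 1 (rotate(-2)): offset=6, physical=[A,B,C,D,E,F,G,H], logical=[G,H,A,B,C,D,E,F]
After op 2 (replace(6, 'k')): offset=6, physical=[A,B,C,D,k,F,G,H], logical=[G,H,A,B,C,D,k,F]
After op 3 (replace(3, 'd')): offset=6, physical=[A,d,C,D,k,F,G,H], logical=[G,H,A,d,C,D,k,F]
After op 4 (rotate(+2)): offset=0, physical=[A,d,C,D,k,F,G,H], logical=[A,d,C,D,k,F,G,H]
After op 5 (swap(1, 7)): offset=0, physical=[A,H,C,D,k,F,G,d], logical=[A,H,C,D,k,F,G,d]
After op 6 (swap(6, 1)): offset=0, physical=[A,G,C,D,k,F,H,d], logical=[A,G,C,D,k,F,H,d]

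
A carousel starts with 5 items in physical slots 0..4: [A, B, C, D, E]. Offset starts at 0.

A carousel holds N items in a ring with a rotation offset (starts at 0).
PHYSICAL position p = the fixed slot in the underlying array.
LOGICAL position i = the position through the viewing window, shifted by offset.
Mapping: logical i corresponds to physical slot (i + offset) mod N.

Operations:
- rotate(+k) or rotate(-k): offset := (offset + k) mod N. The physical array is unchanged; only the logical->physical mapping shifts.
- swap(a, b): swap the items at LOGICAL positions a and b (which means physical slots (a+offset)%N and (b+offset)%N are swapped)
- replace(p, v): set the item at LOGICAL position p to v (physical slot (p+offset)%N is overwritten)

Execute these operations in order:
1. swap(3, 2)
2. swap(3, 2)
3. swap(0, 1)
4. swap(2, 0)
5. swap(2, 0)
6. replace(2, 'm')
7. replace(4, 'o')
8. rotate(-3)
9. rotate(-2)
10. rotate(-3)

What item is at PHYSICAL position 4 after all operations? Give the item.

Answer: o

Derivation:
After op 1 (swap(3, 2)): offset=0, physical=[A,B,D,C,E], logical=[A,B,D,C,E]
After op 2 (swap(3, 2)): offset=0, physical=[A,B,C,D,E], logical=[A,B,C,D,E]
After op 3 (swap(0, 1)): offset=0, physical=[B,A,C,D,E], logical=[B,A,C,D,E]
After op 4 (swap(2, 0)): offset=0, physical=[C,A,B,D,E], logical=[C,A,B,D,E]
After op 5 (swap(2, 0)): offset=0, physical=[B,A,C,D,E], logical=[B,A,C,D,E]
After op 6 (replace(2, 'm')): offset=0, physical=[B,A,m,D,E], logical=[B,A,m,D,E]
After op 7 (replace(4, 'o')): offset=0, physical=[B,A,m,D,o], logical=[B,A,m,D,o]
After op 8 (rotate(-3)): offset=2, physical=[B,A,m,D,o], logical=[m,D,o,B,A]
After op 9 (rotate(-2)): offset=0, physical=[B,A,m,D,o], logical=[B,A,m,D,o]
After op 10 (rotate(-3)): offset=2, physical=[B,A,m,D,o], logical=[m,D,o,B,A]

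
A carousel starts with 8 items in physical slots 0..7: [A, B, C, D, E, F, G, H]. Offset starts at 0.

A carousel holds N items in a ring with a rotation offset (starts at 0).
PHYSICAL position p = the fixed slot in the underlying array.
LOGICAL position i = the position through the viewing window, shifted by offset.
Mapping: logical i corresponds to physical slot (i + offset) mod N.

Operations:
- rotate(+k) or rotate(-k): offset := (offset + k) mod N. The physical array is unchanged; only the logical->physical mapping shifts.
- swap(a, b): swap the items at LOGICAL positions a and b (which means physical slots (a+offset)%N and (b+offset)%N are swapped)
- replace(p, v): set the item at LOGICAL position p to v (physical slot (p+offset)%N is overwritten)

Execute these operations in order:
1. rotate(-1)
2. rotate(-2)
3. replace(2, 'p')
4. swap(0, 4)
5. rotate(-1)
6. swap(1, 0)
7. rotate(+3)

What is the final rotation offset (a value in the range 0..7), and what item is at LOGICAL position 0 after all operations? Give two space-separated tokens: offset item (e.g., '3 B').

Answer: 7 p

Derivation:
After op 1 (rotate(-1)): offset=7, physical=[A,B,C,D,E,F,G,H], logical=[H,A,B,C,D,E,F,G]
After op 2 (rotate(-2)): offset=5, physical=[A,B,C,D,E,F,G,H], logical=[F,G,H,A,B,C,D,E]
After op 3 (replace(2, 'p')): offset=5, physical=[A,B,C,D,E,F,G,p], logical=[F,G,p,A,B,C,D,E]
After op 4 (swap(0, 4)): offset=5, physical=[A,F,C,D,E,B,G,p], logical=[B,G,p,A,F,C,D,E]
After op 5 (rotate(-1)): offset=4, physical=[A,F,C,D,E,B,G,p], logical=[E,B,G,p,A,F,C,D]
After op 6 (swap(1, 0)): offset=4, physical=[A,F,C,D,B,E,G,p], logical=[B,E,G,p,A,F,C,D]
After op 7 (rotate(+3)): offset=7, physical=[A,F,C,D,B,E,G,p], logical=[p,A,F,C,D,B,E,G]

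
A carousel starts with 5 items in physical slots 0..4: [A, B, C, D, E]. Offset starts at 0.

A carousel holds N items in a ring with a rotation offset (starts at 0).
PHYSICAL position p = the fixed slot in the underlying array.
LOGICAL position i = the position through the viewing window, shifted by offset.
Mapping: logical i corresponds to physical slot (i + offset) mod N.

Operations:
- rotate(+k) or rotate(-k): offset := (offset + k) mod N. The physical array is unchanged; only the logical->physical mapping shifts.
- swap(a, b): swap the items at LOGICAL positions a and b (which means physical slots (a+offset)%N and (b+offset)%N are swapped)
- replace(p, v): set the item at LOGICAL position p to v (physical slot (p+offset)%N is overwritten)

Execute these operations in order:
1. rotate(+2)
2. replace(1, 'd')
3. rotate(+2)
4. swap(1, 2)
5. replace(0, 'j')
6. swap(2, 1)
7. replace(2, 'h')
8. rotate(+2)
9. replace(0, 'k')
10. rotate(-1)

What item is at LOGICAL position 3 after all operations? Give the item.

Answer: d

Derivation:
After op 1 (rotate(+2)): offset=2, physical=[A,B,C,D,E], logical=[C,D,E,A,B]
After op 2 (replace(1, 'd')): offset=2, physical=[A,B,C,d,E], logical=[C,d,E,A,B]
After op 3 (rotate(+2)): offset=4, physical=[A,B,C,d,E], logical=[E,A,B,C,d]
After op 4 (swap(1, 2)): offset=4, physical=[B,A,C,d,E], logical=[E,B,A,C,d]
After op 5 (replace(0, 'j')): offset=4, physical=[B,A,C,d,j], logical=[j,B,A,C,d]
After op 6 (swap(2, 1)): offset=4, physical=[A,B,C,d,j], logical=[j,A,B,C,d]
After op 7 (replace(2, 'h')): offset=4, physical=[A,h,C,d,j], logical=[j,A,h,C,d]
After op 8 (rotate(+2)): offset=1, physical=[A,h,C,d,j], logical=[h,C,d,j,A]
After op 9 (replace(0, 'k')): offset=1, physical=[A,k,C,d,j], logical=[k,C,d,j,A]
After op 10 (rotate(-1)): offset=0, physical=[A,k,C,d,j], logical=[A,k,C,d,j]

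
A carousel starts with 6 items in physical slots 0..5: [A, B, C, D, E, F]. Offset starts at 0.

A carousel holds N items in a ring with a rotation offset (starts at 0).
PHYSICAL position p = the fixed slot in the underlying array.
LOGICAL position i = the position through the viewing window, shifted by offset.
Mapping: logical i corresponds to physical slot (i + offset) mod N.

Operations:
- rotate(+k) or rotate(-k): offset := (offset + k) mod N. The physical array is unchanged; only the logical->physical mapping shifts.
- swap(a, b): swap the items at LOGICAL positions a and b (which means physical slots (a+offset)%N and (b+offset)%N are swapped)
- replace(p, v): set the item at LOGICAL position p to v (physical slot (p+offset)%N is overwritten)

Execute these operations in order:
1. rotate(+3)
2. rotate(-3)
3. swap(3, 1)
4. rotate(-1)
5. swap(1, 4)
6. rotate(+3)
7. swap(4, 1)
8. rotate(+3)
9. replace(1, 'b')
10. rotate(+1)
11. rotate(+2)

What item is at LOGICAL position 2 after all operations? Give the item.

Answer: E

Derivation:
After op 1 (rotate(+3)): offset=3, physical=[A,B,C,D,E,F], logical=[D,E,F,A,B,C]
After op 2 (rotate(-3)): offset=0, physical=[A,B,C,D,E,F], logical=[A,B,C,D,E,F]
After op 3 (swap(3, 1)): offset=0, physical=[A,D,C,B,E,F], logical=[A,D,C,B,E,F]
After op 4 (rotate(-1)): offset=5, physical=[A,D,C,B,E,F], logical=[F,A,D,C,B,E]
After op 5 (swap(1, 4)): offset=5, physical=[B,D,C,A,E,F], logical=[F,B,D,C,A,E]
After op 6 (rotate(+3)): offset=2, physical=[B,D,C,A,E,F], logical=[C,A,E,F,B,D]
After op 7 (swap(4, 1)): offset=2, physical=[A,D,C,B,E,F], logical=[C,B,E,F,A,D]
After op 8 (rotate(+3)): offset=5, physical=[A,D,C,B,E,F], logical=[F,A,D,C,B,E]
After op 9 (replace(1, 'b')): offset=5, physical=[b,D,C,B,E,F], logical=[F,b,D,C,B,E]
After op 10 (rotate(+1)): offset=0, physical=[b,D,C,B,E,F], logical=[b,D,C,B,E,F]
After op 11 (rotate(+2)): offset=2, physical=[b,D,C,B,E,F], logical=[C,B,E,F,b,D]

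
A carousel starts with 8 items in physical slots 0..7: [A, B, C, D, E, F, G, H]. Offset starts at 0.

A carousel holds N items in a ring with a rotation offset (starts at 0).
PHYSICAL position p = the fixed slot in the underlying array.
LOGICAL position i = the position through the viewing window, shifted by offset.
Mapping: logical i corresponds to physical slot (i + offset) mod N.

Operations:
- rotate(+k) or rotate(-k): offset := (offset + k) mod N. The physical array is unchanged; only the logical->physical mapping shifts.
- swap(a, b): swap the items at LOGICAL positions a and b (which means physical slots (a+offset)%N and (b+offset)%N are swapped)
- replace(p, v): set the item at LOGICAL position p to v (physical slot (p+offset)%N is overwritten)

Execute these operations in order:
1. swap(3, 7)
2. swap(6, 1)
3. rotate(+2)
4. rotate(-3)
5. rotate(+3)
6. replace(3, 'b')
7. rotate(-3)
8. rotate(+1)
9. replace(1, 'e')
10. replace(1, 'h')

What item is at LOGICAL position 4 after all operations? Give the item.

Answer: E

Derivation:
After op 1 (swap(3, 7)): offset=0, physical=[A,B,C,H,E,F,G,D], logical=[A,B,C,H,E,F,G,D]
After op 2 (swap(6, 1)): offset=0, physical=[A,G,C,H,E,F,B,D], logical=[A,G,C,H,E,F,B,D]
After op 3 (rotate(+2)): offset=2, physical=[A,G,C,H,E,F,B,D], logical=[C,H,E,F,B,D,A,G]
After op 4 (rotate(-3)): offset=7, physical=[A,G,C,H,E,F,B,D], logical=[D,A,G,C,H,E,F,B]
After op 5 (rotate(+3)): offset=2, physical=[A,G,C,H,E,F,B,D], logical=[C,H,E,F,B,D,A,G]
After op 6 (replace(3, 'b')): offset=2, physical=[A,G,C,H,E,b,B,D], logical=[C,H,E,b,B,D,A,G]
After op 7 (rotate(-3)): offset=7, physical=[A,G,C,H,E,b,B,D], logical=[D,A,G,C,H,E,b,B]
After op 8 (rotate(+1)): offset=0, physical=[A,G,C,H,E,b,B,D], logical=[A,G,C,H,E,b,B,D]
After op 9 (replace(1, 'e')): offset=0, physical=[A,e,C,H,E,b,B,D], logical=[A,e,C,H,E,b,B,D]
After op 10 (replace(1, 'h')): offset=0, physical=[A,h,C,H,E,b,B,D], logical=[A,h,C,H,E,b,B,D]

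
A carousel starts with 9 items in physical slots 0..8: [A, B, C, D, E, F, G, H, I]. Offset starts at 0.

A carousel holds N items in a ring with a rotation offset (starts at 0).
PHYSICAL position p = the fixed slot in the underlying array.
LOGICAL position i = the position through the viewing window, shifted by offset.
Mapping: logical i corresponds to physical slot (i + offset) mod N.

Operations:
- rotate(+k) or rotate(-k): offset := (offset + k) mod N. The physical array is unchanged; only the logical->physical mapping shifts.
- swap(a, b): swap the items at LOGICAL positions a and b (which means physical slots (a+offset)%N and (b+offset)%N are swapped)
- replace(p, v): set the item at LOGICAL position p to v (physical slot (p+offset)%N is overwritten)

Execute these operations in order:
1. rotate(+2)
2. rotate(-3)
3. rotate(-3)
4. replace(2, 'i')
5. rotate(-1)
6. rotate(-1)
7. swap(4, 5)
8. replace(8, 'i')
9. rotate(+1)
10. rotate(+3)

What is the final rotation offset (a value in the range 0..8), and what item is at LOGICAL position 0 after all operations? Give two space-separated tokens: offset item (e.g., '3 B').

Answer: 7 I

Derivation:
After op 1 (rotate(+2)): offset=2, physical=[A,B,C,D,E,F,G,H,I], logical=[C,D,E,F,G,H,I,A,B]
After op 2 (rotate(-3)): offset=8, physical=[A,B,C,D,E,F,G,H,I], logical=[I,A,B,C,D,E,F,G,H]
After op 3 (rotate(-3)): offset=5, physical=[A,B,C,D,E,F,G,H,I], logical=[F,G,H,I,A,B,C,D,E]
After op 4 (replace(2, 'i')): offset=5, physical=[A,B,C,D,E,F,G,i,I], logical=[F,G,i,I,A,B,C,D,E]
After op 5 (rotate(-1)): offset=4, physical=[A,B,C,D,E,F,G,i,I], logical=[E,F,G,i,I,A,B,C,D]
After op 6 (rotate(-1)): offset=3, physical=[A,B,C,D,E,F,G,i,I], logical=[D,E,F,G,i,I,A,B,C]
After op 7 (swap(4, 5)): offset=3, physical=[A,B,C,D,E,F,G,I,i], logical=[D,E,F,G,I,i,A,B,C]
After op 8 (replace(8, 'i')): offset=3, physical=[A,B,i,D,E,F,G,I,i], logical=[D,E,F,G,I,i,A,B,i]
After op 9 (rotate(+1)): offset=4, physical=[A,B,i,D,E,F,G,I,i], logical=[E,F,G,I,i,A,B,i,D]
After op 10 (rotate(+3)): offset=7, physical=[A,B,i,D,E,F,G,I,i], logical=[I,i,A,B,i,D,E,F,G]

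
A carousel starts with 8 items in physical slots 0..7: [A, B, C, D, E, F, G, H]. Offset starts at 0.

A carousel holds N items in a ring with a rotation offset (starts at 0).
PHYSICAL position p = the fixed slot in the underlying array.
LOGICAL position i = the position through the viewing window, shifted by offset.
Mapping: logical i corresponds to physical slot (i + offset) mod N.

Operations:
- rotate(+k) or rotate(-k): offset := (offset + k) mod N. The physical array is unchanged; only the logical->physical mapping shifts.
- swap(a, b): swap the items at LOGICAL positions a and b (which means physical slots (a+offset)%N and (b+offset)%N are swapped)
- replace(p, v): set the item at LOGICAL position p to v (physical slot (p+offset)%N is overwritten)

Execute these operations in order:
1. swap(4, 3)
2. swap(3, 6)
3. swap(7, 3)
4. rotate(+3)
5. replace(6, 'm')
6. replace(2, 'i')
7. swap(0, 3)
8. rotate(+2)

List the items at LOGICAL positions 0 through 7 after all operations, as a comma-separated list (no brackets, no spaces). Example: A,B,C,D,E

Answer: i,H,G,A,m,C,E,D

Derivation:
After op 1 (swap(4, 3)): offset=0, physical=[A,B,C,E,D,F,G,H], logical=[A,B,C,E,D,F,G,H]
After op 2 (swap(3, 6)): offset=0, physical=[A,B,C,G,D,F,E,H], logical=[A,B,C,G,D,F,E,H]
After op 3 (swap(7, 3)): offset=0, physical=[A,B,C,H,D,F,E,G], logical=[A,B,C,H,D,F,E,G]
After op 4 (rotate(+3)): offset=3, physical=[A,B,C,H,D,F,E,G], logical=[H,D,F,E,G,A,B,C]
After op 5 (replace(6, 'm')): offset=3, physical=[A,m,C,H,D,F,E,G], logical=[H,D,F,E,G,A,m,C]
After op 6 (replace(2, 'i')): offset=3, physical=[A,m,C,H,D,i,E,G], logical=[H,D,i,E,G,A,m,C]
After op 7 (swap(0, 3)): offset=3, physical=[A,m,C,E,D,i,H,G], logical=[E,D,i,H,G,A,m,C]
After op 8 (rotate(+2)): offset=5, physical=[A,m,C,E,D,i,H,G], logical=[i,H,G,A,m,C,E,D]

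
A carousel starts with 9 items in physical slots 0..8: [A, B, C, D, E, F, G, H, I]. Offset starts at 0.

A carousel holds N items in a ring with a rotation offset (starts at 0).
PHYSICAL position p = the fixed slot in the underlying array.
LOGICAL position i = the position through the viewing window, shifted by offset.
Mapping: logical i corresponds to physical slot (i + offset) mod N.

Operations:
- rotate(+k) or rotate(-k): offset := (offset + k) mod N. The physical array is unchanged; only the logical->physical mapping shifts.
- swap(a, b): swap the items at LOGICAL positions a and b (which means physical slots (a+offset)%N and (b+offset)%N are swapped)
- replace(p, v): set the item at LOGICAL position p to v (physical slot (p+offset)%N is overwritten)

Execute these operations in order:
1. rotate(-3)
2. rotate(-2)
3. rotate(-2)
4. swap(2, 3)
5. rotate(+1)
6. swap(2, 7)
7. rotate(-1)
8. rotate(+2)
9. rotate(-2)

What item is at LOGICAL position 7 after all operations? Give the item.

Answer: A

Derivation:
After op 1 (rotate(-3)): offset=6, physical=[A,B,C,D,E,F,G,H,I], logical=[G,H,I,A,B,C,D,E,F]
After op 2 (rotate(-2)): offset=4, physical=[A,B,C,D,E,F,G,H,I], logical=[E,F,G,H,I,A,B,C,D]
After op 3 (rotate(-2)): offset=2, physical=[A,B,C,D,E,F,G,H,I], logical=[C,D,E,F,G,H,I,A,B]
After op 4 (swap(2, 3)): offset=2, physical=[A,B,C,D,F,E,G,H,I], logical=[C,D,F,E,G,H,I,A,B]
After op 5 (rotate(+1)): offset=3, physical=[A,B,C,D,F,E,G,H,I], logical=[D,F,E,G,H,I,A,B,C]
After op 6 (swap(2, 7)): offset=3, physical=[A,E,C,D,F,B,G,H,I], logical=[D,F,B,G,H,I,A,E,C]
After op 7 (rotate(-1)): offset=2, physical=[A,E,C,D,F,B,G,H,I], logical=[C,D,F,B,G,H,I,A,E]
After op 8 (rotate(+2)): offset=4, physical=[A,E,C,D,F,B,G,H,I], logical=[F,B,G,H,I,A,E,C,D]
After op 9 (rotate(-2)): offset=2, physical=[A,E,C,D,F,B,G,H,I], logical=[C,D,F,B,G,H,I,A,E]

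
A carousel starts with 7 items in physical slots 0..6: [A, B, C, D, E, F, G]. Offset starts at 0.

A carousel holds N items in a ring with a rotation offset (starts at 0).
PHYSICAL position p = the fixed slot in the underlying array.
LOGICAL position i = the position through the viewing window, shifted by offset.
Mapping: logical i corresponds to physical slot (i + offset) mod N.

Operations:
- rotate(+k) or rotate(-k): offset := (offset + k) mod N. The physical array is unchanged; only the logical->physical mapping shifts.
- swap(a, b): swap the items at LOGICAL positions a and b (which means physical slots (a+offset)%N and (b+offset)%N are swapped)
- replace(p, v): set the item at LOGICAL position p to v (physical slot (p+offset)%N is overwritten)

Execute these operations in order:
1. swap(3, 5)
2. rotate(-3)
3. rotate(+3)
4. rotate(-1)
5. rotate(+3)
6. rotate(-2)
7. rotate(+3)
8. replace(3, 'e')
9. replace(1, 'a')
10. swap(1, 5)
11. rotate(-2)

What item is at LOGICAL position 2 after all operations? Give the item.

Answer: F

Derivation:
After op 1 (swap(3, 5)): offset=0, physical=[A,B,C,F,E,D,G], logical=[A,B,C,F,E,D,G]
After op 2 (rotate(-3)): offset=4, physical=[A,B,C,F,E,D,G], logical=[E,D,G,A,B,C,F]
After op 3 (rotate(+3)): offset=0, physical=[A,B,C,F,E,D,G], logical=[A,B,C,F,E,D,G]
After op 4 (rotate(-1)): offset=6, physical=[A,B,C,F,E,D,G], logical=[G,A,B,C,F,E,D]
After op 5 (rotate(+3)): offset=2, physical=[A,B,C,F,E,D,G], logical=[C,F,E,D,G,A,B]
After op 6 (rotate(-2)): offset=0, physical=[A,B,C,F,E,D,G], logical=[A,B,C,F,E,D,G]
After op 7 (rotate(+3)): offset=3, physical=[A,B,C,F,E,D,G], logical=[F,E,D,G,A,B,C]
After op 8 (replace(3, 'e')): offset=3, physical=[A,B,C,F,E,D,e], logical=[F,E,D,e,A,B,C]
After op 9 (replace(1, 'a')): offset=3, physical=[A,B,C,F,a,D,e], logical=[F,a,D,e,A,B,C]
After op 10 (swap(1, 5)): offset=3, physical=[A,a,C,F,B,D,e], logical=[F,B,D,e,A,a,C]
After op 11 (rotate(-2)): offset=1, physical=[A,a,C,F,B,D,e], logical=[a,C,F,B,D,e,A]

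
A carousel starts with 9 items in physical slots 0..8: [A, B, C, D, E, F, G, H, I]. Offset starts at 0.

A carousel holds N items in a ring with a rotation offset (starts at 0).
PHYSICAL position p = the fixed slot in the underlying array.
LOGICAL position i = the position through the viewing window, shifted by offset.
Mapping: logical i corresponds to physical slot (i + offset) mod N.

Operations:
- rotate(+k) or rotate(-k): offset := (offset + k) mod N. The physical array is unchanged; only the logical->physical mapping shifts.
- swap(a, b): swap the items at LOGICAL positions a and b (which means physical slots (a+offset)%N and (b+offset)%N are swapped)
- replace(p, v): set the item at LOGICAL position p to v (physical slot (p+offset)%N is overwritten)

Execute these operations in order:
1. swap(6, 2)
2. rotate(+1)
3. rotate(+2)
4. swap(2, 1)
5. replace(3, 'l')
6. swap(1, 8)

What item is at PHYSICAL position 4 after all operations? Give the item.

After op 1 (swap(6, 2)): offset=0, physical=[A,B,G,D,E,F,C,H,I], logical=[A,B,G,D,E,F,C,H,I]
After op 2 (rotate(+1)): offset=1, physical=[A,B,G,D,E,F,C,H,I], logical=[B,G,D,E,F,C,H,I,A]
After op 3 (rotate(+2)): offset=3, physical=[A,B,G,D,E,F,C,H,I], logical=[D,E,F,C,H,I,A,B,G]
After op 4 (swap(2, 1)): offset=3, physical=[A,B,G,D,F,E,C,H,I], logical=[D,F,E,C,H,I,A,B,G]
After op 5 (replace(3, 'l')): offset=3, physical=[A,B,G,D,F,E,l,H,I], logical=[D,F,E,l,H,I,A,B,G]
After op 6 (swap(1, 8)): offset=3, physical=[A,B,F,D,G,E,l,H,I], logical=[D,G,E,l,H,I,A,B,F]

Answer: G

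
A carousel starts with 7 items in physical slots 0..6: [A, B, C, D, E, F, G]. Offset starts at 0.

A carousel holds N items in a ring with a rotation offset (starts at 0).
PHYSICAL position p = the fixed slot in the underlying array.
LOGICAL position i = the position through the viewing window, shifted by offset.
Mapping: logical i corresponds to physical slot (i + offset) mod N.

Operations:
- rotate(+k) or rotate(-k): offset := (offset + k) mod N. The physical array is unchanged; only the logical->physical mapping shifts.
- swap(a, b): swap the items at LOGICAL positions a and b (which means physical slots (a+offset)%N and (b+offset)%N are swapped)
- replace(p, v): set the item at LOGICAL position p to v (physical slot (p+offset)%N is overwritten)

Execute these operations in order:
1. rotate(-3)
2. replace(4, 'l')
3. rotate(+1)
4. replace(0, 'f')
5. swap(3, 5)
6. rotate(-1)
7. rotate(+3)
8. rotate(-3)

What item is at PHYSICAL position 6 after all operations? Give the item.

Answer: G

Derivation:
After op 1 (rotate(-3)): offset=4, physical=[A,B,C,D,E,F,G], logical=[E,F,G,A,B,C,D]
After op 2 (replace(4, 'l')): offset=4, physical=[A,l,C,D,E,F,G], logical=[E,F,G,A,l,C,D]
After op 3 (rotate(+1)): offset=5, physical=[A,l,C,D,E,F,G], logical=[F,G,A,l,C,D,E]
After op 4 (replace(0, 'f')): offset=5, physical=[A,l,C,D,E,f,G], logical=[f,G,A,l,C,D,E]
After op 5 (swap(3, 5)): offset=5, physical=[A,D,C,l,E,f,G], logical=[f,G,A,D,C,l,E]
After op 6 (rotate(-1)): offset=4, physical=[A,D,C,l,E,f,G], logical=[E,f,G,A,D,C,l]
After op 7 (rotate(+3)): offset=0, physical=[A,D,C,l,E,f,G], logical=[A,D,C,l,E,f,G]
After op 8 (rotate(-3)): offset=4, physical=[A,D,C,l,E,f,G], logical=[E,f,G,A,D,C,l]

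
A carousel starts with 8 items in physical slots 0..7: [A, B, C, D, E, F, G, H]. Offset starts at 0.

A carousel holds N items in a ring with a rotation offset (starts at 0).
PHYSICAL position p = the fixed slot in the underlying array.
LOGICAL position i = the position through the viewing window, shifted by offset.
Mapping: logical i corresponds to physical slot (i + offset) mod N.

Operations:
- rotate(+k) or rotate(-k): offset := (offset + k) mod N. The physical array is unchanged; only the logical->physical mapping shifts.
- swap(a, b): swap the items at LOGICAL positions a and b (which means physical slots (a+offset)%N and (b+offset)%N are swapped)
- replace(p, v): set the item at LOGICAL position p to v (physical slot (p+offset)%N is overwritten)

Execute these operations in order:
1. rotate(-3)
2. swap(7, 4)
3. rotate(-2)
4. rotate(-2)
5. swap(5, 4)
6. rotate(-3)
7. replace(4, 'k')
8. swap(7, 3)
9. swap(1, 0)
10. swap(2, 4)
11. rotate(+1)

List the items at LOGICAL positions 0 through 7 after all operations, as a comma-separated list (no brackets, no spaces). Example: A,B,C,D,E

Answer: F,k,G,A,D,B,E,H

Derivation:
After op 1 (rotate(-3)): offset=5, physical=[A,B,C,D,E,F,G,H], logical=[F,G,H,A,B,C,D,E]
After op 2 (swap(7, 4)): offset=5, physical=[A,E,C,D,B,F,G,H], logical=[F,G,H,A,E,C,D,B]
After op 3 (rotate(-2)): offset=3, physical=[A,E,C,D,B,F,G,H], logical=[D,B,F,G,H,A,E,C]
After op 4 (rotate(-2)): offset=1, physical=[A,E,C,D,B,F,G,H], logical=[E,C,D,B,F,G,H,A]
After op 5 (swap(5, 4)): offset=1, physical=[A,E,C,D,B,G,F,H], logical=[E,C,D,B,G,F,H,A]
After op 6 (rotate(-3)): offset=6, physical=[A,E,C,D,B,G,F,H], logical=[F,H,A,E,C,D,B,G]
After op 7 (replace(4, 'k')): offset=6, physical=[A,E,k,D,B,G,F,H], logical=[F,H,A,E,k,D,B,G]
After op 8 (swap(7, 3)): offset=6, physical=[A,G,k,D,B,E,F,H], logical=[F,H,A,G,k,D,B,E]
After op 9 (swap(1, 0)): offset=6, physical=[A,G,k,D,B,E,H,F], logical=[H,F,A,G,k,D,B,E]
After op 10 (swap(2, 4)): offset=6, physical=[k,G,A,D,B,E,H,F], logical=[H,F,k,G,A,D,B,E]
After op 11 (rotate(+1)): offset=7, physical=[k,G,A,D,B,E,H,F], logical=[F,k,G,A,D,B,E,H]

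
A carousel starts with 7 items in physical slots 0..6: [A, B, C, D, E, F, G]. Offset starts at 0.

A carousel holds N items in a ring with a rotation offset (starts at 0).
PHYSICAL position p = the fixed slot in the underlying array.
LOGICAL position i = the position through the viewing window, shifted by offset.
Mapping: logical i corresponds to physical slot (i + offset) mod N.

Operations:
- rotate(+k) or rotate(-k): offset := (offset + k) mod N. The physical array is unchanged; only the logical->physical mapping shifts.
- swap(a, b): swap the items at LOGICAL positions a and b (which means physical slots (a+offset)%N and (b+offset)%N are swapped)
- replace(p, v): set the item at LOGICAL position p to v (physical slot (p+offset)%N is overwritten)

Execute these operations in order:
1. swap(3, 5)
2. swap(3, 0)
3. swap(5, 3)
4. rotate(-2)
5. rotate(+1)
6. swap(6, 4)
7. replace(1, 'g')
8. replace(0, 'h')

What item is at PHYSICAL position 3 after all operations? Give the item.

After op 1 (swap(3, 5)): offset=0, physical=[A,B,C,F,E,D,G], logical=[A,B,C,F,E,D,G]
After op 2 (swap(3, 0)): offset=0, physical=[F,B,C,A,E,D,G], logical=[F,B,C,A,E,D,G]
After op 3 (swap(5, 3)): offset=0, physical=[F,B,C,D,E,A,G], logical=[F,B,C,D,E,A,G]
After op 4 (rotate(-2)): offset=5, physical=[F,B,C,D,E,A,G], logical=[A,G,F,B,C,D,E]
After op 5 (rotate(+1)): offset=6, physical=[F,B,C,D,E,A,G], logical=[G,F,B,C,D,E,A]
After op 6 (swap(6, 4)): offset=6, physical=[F,B,C,A,E,D,G], logical=[G,F,B,C,A,E,D]
After op 7 (replace(1, 'g')): offset=6, physical=[g,B,C,A,E,D,G], logical=[G,g,B,C,A,E,D]
After op 8 (replace(0, 'h')): offset=6, physical=[g,B,C,A,E,D,h], logical=[h,g,B,C,A,E,D]

Answer: A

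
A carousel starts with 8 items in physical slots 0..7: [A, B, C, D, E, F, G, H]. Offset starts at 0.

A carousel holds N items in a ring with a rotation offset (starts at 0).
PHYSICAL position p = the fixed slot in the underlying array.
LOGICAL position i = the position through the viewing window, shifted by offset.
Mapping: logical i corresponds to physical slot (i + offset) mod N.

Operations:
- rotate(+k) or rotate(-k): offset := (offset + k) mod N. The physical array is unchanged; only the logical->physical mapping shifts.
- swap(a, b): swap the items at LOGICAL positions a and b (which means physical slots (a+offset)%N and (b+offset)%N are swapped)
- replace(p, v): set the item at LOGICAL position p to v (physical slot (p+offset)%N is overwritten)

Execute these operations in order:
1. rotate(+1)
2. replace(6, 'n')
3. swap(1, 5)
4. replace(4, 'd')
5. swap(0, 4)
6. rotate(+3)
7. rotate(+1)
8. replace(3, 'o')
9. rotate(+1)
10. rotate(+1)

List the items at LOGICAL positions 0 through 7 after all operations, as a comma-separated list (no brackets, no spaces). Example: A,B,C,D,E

Answer: n,o,d,G,D,E,B,C

Derivation:
After op 1 (rotate(+1)): offset=1, physical=[A,B,C,D,E,F,G,H], logical=[B,C,D,E,F,G,H,A]
After op 2 (replace(6, 'n')): offset=1, physical=[A,B,C,D,E,F,G,n], logical=[B,C,D,E,F,G,n,A]
After op 3 (swap(1, 5)): offset=1, physical=[A,B,G,D,E,F,C,n], logical=[B,G,D,E,F,C,n,A]
After op 4 (replace(4, 'd')): offset=1, physical=[A,B,G,D,E,d,C,n], logical=[B,G,D,E,d,C,n,A]
After op 5 (swap(0, 4)): offset=1, physical=[A,d,G,D,E,B,C,n], logical=[d,G,D,E,B,C,n,A]
After op 6 (rotate(+3)): offset=4, physical=[A,d,G,D,E,B,C,n], logical=[E,B,C,n,A,d,G,D]
After op 7 (rotate(+1)): offset=5, physical=[A,d,G,D,E,B,C,n], logical=[B,C,n,A,d,G,D,E]
After op 8 (replace(3, 'o')): offset=5, physical=[o,d,G,D,E,B,C,n], logical=[B,C,n,o,d,G,D,E]
After op 9 (rotate(+1)): offset=6, physical=[o,d,G,D,E,B,C,n], logical=[C,n,o,d,G,D,E,B]
After op 10 (rotate(+1)): offset=7, physical=[o,d,G,D,E,B,C,n], logical=[n,o,d,G,D,E,B,C]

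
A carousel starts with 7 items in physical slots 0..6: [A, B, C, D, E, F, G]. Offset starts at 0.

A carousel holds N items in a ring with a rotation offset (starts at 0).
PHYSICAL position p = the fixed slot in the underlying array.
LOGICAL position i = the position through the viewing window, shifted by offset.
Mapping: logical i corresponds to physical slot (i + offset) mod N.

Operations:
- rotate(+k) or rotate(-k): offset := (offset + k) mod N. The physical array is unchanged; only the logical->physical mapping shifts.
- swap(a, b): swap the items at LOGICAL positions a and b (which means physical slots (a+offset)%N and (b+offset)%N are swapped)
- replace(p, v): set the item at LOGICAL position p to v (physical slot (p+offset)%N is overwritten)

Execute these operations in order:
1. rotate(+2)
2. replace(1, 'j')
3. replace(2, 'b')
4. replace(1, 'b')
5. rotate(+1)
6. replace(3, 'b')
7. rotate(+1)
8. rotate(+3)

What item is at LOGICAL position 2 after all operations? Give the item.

Answer: C

Derivation:
After op 1 (rotate(+2)): offset=2, physical=[A,B,C,D,E,F,G], logical=[C,D,E,F,G,A,B]
After op 2 (replace(1, 'j')): offset=2, physical=[A,B,C,j,E,F,G], logical=[C,j,E,F,G,A,B]
After op 3 (replace(2, 'b')): offset=2, physical=[A,B,C,j,b,F,G], logical=[C,j,b,F,G,A,B]
After op 4 (replace(1, 'b')): offset=2, physical=[A,B,C,b,b,F,G], logical=[C,b,b,F,G,A,B]
After op 5 (rotate(+1)): offset=3, physical=[A,B,C,b,b,F,G], logical=[b,b,F,G,A,B,C]
After op 6 (replace(3, 'b')): offset=3, physical=[A,B,C,b,b,F,b], logical=[b,b,F,b,A,B,C]
After op 7 (rotate(+1)): offset=4, physical=[A,B,C,b,b,F,b], logical=[b,F,b,A,B,C,b]
After op 8 (rotate(+3)): offset=0, physical=[A,B,C,b,b,F,b], logical=[A,B,C,b,b,F,b]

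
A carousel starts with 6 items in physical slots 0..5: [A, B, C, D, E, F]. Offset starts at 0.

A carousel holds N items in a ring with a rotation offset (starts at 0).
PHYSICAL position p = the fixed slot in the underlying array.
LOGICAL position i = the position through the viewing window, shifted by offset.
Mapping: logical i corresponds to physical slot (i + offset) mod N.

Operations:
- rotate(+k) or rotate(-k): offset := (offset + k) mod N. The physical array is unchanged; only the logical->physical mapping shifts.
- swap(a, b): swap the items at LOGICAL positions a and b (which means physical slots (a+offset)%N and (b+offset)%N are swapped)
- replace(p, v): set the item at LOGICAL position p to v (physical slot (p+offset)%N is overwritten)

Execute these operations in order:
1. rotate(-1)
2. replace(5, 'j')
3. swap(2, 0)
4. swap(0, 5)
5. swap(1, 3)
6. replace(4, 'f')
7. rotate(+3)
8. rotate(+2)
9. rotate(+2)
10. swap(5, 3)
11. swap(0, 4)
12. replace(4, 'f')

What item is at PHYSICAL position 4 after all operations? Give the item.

After op 1 (rotate(-1)): offset=5, physical=[A,B,C,D,E,F], logical=[F,A,B,C,D,E]
After op 2 (replace(5, 'j')): offset=5, physical=[A,B,C,D,j,F], logical=[F,A,B,C,D,j]
After op 3 (swap(2, 0)): offset=5, physical=[A,F,C,D,j,B], logical=[B,A,F,C,D,j]
After op 4 (swap(0, 5)): offset=5, physical=[A,F,C,D,B,j], logical=[j,A,F,C,D,B]
After op 5 (swap(1, 3)): offset=5, physical=[C,F,A,D,B,j], logical=[j,C,F,A,D,B]
After op 6 (replace(4, 'f')): offset=5, physical=[C,F,A,f,B,j], logical=[j,C,F,A,f,B]
After op 7 (rotate(+3)): offset=2, physical=[C,F,A,f,B,j], logical=[A,f,B,j,C,F]
After op 8 (rotate(+2)): offset=4, physical=[C,F,A,f,B,j], logical=[B,j,C,F,A,f]
After op 9 (rotate(+2)): offset=0, physical=[C,F,A,f,B,j], logical=[C,F,A,f,B,j]
After op 10 (swap(5, 3)): offset=0, physical=[C,F,A,j,B,f], logical=[C,F,A,j,B,f]
After op 11 (swap(0, 4)): offset=0, physical=[B,F,A,j,C,f], logical=[B,F,A,j,C,f]
After op 12 (replace(4, 'f')): offset=0, physical=[B,F,A,j,f,f], logical=[B,F,A,j,f,f]

Answer: f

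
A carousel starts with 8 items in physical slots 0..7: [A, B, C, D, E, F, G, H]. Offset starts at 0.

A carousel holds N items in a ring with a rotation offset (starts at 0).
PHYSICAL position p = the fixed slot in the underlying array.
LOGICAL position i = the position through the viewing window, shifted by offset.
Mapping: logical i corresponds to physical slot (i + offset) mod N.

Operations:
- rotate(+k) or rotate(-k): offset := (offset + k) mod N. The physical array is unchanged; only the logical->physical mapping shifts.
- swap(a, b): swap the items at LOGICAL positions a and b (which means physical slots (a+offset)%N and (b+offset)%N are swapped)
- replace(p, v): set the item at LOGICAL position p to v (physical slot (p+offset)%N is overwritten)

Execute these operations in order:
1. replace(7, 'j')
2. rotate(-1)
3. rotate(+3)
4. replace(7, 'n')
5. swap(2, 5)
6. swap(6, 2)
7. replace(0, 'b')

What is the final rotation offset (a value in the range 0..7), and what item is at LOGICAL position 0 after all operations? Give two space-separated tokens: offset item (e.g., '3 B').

Answer: 2 b

Derivation:
After op 1 (replace(7, 'j')): offset=0, physical=[A,B,C,D,E,F,G,j], logical=[A,B,C,D,E,F,G,j]
After op 2 (rotate(-1)): offset=7, physical=[A,B,C,D,E,F,G,j], logical=[j,A,B,C,D,E,F,G]
After op 3 (rotate(+3)): offset=2, physical=[A,B,C,D,E,F,G,j], logical=[C,D,E,F,G,j,A,B]
After op 4 (replace(7, 'n')): offset=2, physical=[A,n,C,D,E,F,G,j], logical=[C,D,E,F,G,j,A,n]
After op 5 (swap(2, 5)): offset=2, physical=[A,n,C,D,j,F,G,E], logical=[C,D,j,F,G,E,A,n]
After op 6 (swap(6, 2)): offset=2, physical=[j,n,C,D,A,F,G,E], logical=[C,D,A,F,G,E,j,n]
After op 7 (replace(0, 'b')): offset=2, physical=[j,n,b,D,A,F,G,E], logical=[b,D,A,F,G,E,j,n]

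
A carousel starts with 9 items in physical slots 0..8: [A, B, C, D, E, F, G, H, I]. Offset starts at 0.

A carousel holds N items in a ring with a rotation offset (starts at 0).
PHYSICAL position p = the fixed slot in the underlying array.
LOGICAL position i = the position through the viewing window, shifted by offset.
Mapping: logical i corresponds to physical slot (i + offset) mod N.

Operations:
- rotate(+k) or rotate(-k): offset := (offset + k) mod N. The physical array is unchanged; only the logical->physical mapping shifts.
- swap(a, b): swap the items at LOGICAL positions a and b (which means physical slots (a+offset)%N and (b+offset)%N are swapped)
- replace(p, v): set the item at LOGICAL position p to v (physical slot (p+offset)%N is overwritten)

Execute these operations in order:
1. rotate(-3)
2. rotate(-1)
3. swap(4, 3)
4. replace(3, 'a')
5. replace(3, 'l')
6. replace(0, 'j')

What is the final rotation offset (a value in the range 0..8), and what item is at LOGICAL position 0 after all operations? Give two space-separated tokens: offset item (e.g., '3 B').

Answer: 5 j

Derivation:
After op 1 (rotate(-3)): offset=6, physical=[A,B,C,D,E,F,G,H,I], logical=[G,H,I,A,B,C,D,E,F]
After op 2 (rotate(-1)): offset=5, physical=[A,B,C,D,E,F,G,H,I], logical=[F,G,H,I,A,B,C,D,E]
After op 3 (swap(4, 3)): offset=5, physical=[I,B,C,D,E,F,G,H,A], logical=[F,G,H,A,I,B,C,D,E]
After op 4 (replace(3, 'a')): offset=5, physical=[I,B,C,D,E,F,G,H,a], logical=[F,G,H,a,I,B,C,D,E]
After op 5 (replace(3, 'l')): offset=5, physical=[I,B,C,D,E,F,G,H,l], logical=[F,G,H,l,I,B,C,D,E]
After op 6 (replace(0, 'j')): offset=5, physical=[I,B,C,D,E,j,G,H,l], logical=[j,G,H,l,I,B,C,D,E]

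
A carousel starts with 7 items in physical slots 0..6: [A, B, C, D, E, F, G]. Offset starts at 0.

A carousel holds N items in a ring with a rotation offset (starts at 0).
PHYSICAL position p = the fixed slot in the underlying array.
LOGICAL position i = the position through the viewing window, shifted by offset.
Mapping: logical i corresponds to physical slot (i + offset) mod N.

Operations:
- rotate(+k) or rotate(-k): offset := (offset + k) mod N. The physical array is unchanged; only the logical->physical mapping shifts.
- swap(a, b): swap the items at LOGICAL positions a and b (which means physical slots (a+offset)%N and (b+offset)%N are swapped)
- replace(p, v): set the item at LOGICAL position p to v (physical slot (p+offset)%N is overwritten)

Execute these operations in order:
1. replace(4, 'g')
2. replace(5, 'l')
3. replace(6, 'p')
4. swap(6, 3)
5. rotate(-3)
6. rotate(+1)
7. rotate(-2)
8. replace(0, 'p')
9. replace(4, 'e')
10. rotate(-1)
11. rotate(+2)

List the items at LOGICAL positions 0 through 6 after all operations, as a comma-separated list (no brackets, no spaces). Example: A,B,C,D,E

After op 1 (replace(4, 'g')): offset=0, physical=[A,B,C,D,g,F,G], logical=[A,B,C,D,g,F,G]
After op 2 (replace(5, 'l')): offset=0, physical=[A,B,C,D,g,l,G], logical=[A,B,C,D,g,l,G]
After op 3 (replace(6, 'p')): offset=0, physical=[A,B,C,D,g,l,p], logical=[A,B,C,D,g,l,p]
After op 4 (swap(6, 3)): offset=0, physical=[A,B,C,p,g,l,D], logical=[A,B,C,p,g,l,D]
After op 5 (rotate(-3)): offset=4, physical=[A,B,C,p,g,l,D], logical=[g,l,D,A,B,C,p]
After op 6 (rotate(+1)): offset=5, physical=[A,B,C,p,g,l,D], logical=[l,D,A,B,C,p,g]
After op 7 (rotate(-2)): offset=3, physical=[A,B,C,p,g,l,D], logical=[p,g,l,D,A,B,C]
After op 8 (replace(0, 'p')): offset=3, physical=[A,B,C,p,g,l,D], logical=[p,g,l,D,A,B,C]
After op 9 (replace(4, 'e')): offset=3, physical=[e,B,C,p,g,l,D], logical=[p,g,l,D,e,B,C]
After op 10 (rotate(-1)): offset=2, physical=[e,B,C,p,g,l,D], logical=[C,p,g,l,D,e,B]
After op 11 (rotate(+2)): offset=4, physical=[e,B,C,p,g,l,D], logical=[g,l,D,e,B,C,p]

Answer: g,l,D,e,B,C,p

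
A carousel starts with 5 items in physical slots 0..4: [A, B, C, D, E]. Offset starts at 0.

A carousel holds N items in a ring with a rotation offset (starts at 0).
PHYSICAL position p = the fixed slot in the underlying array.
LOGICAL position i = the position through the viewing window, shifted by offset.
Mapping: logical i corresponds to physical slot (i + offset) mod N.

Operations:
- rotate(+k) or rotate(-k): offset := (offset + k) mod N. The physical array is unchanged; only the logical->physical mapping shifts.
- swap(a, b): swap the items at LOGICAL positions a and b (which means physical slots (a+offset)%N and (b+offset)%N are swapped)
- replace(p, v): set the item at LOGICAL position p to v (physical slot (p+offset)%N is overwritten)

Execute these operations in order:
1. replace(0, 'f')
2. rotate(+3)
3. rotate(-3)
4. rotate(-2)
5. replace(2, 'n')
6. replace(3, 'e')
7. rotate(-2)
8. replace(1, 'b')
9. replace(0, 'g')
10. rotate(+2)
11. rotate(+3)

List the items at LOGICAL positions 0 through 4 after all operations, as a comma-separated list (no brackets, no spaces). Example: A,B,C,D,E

Answer: g,b,D,E,n

Derivation:
After op 1 (replace(0, 'f')): offset=0, physical=[f,B,C,D,E], logical=[f,B,C,D,E]
After op 2 (rotate(+3)): offset=3, physical=[f,B,C,D,E], logical=[D,E,f,B,C]
After op 3 (rotate(-3)): offset=0, physical=[f,B,C,D,E], logical=[f,B,C,D,E]
After op 4 (rotate(-2)): offset=3, physical=[f,B,C,D,E], logical=[D,E,f,B,C]
After op 5 (replace(2, 'n')): offset=3, physical=[n,B,C,D,E], logical=[D,E,n,B,C]
After op 6 (replace(3, 'e')): offset=3, physical=[n,e,C,D,E], logical=[D,E,n,e,C]
After op 7 (rotate(-2)): offset=1, physical=[n,e,C,D,E], logical=[e,C,D,E,n]
After op 8 (replace(1, 'b')): offset=1, physical=[n,e,b,D,E], logical=[e,b,D,E,n]
After op 9 (replace(0, 'g')): offset=1, physical=[n,g,b,D,E], logical=[g,b,D,E,n]
After op 10 (rotate(+2)): offset=3, physical=[n,g,b,D,E], logical=[D,E,n,g,b]
After op 11 (rotate(+3)): offset=1, physical=[n,g,b,D,E], logical=[g,b,D,E,n]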